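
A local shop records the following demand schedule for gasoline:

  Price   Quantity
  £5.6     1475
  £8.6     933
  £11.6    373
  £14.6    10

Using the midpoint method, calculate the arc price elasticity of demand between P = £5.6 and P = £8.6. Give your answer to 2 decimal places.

-1.07

At P = 5.6, Q = 1475; at P = 8.6, Q = 933.
ΔQ = -542, ΔP = 3.0. Midpoints: P̄ = 7.10, Q̄ = 1204.0.
ε = (ΔQ/ΔP)(P̄/Q̄) = (-542/3.0)(7.10/1204.0).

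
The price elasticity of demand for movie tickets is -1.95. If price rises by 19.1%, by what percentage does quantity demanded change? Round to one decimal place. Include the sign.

-37.2%

%ΔQ ≈ ε × %ΔP = (-1.95)(19.1%) = -37.25%.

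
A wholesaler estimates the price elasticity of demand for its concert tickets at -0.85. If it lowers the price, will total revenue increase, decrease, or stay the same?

decrease

|ε| = 0.85 < 1, so demand is inelastic. A price cut therefore reduces total revenue.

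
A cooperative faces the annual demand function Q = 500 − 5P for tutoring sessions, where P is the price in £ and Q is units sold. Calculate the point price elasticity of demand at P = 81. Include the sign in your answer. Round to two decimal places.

At P = 81, Q = 95.
dQ/dP = −5.
ε = (dQ/dP)(P/Q) = (-5)(81/95).
|ε| > 1, so demand is elastic at this price.

-4.26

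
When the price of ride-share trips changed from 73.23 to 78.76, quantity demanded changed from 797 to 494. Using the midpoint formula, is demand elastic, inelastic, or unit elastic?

Arc ε ≈ -6.451.
|ε| = 6.45 > 1.

elastic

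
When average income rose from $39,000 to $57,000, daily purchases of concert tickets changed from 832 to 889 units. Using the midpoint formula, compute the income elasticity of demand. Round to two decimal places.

0.18

ΔQ = 57, ΔI = 18000. Midpoints: Ī = 48,000, Q̄ = 860.5.
ε_I = (ΔQ/ΔI)(Ī/Q̄) = (57/18000)(48000/860.5).
ε_I > 0, so the good is normal.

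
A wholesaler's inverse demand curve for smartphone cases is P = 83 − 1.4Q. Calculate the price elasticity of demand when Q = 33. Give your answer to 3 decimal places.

At Q = 33, P = 83 − 1.4(33) = 36.80.
dP/dQ = −1.4, so dQ/dP = 1/(−1.4) = -0.714.
ε = (dQ/dP)(P/Q) = (-0.714)(36.80/33).

-0.797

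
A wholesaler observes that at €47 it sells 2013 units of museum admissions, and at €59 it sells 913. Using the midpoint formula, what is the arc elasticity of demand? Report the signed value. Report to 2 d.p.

ΔQ = 913 − 2013 = -1100; ΔP = 59 − 47 = 12.
Midpoints: P̄ = 53.00, Q̄ = 1463.0.
ε = (ΔQ/ΔP)(P̄/Q̄) = (-1100/12)(53.00/1463.0).

-3.32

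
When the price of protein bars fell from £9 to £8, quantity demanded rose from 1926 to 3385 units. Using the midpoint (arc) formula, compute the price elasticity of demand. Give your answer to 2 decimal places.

ΔQ = 3385 − 1926 = 1459; ΔP = 8 − 9 = -1.
Midpoints: P̄ = 8.50, Q̄ = 2655.5.
ε = (ΔQ/ΔP)(P̄/Q̄) = (1459/-1)(8.50/2655.5).

-4.67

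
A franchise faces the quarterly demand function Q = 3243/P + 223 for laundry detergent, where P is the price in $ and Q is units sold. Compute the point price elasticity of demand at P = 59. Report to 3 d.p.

-0.198

At P = 59, Q = 277.966.
dQ/dP = −3243/P² = -0.932.
ε = (dQ/dP)(P/Q) = (-0.932)(59/277.966).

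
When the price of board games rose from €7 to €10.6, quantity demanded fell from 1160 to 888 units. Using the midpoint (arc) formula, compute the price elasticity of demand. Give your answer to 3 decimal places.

-0.649

ΔQ = 888 − 1160 = -272; ΔP = 10.6 − 7 = 3.6.
Midpoints: P̄ = 8.80, Q̄ = 1024.0.
ε = (ΔQ/ΔP)(P̄/Q̄) = (-272/3.6)(8.80/1024.0).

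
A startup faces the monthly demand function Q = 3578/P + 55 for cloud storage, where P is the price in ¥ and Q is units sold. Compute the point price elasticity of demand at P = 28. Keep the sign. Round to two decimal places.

At P = 28, Q = 182.786.
dQ/dP = −3578/P² = -4.564.
ε = (dQ/dP)(P/Q) = (-4.564)(28/182.786).
|ε| < 1, so demand is inelastic at this price.

-0.70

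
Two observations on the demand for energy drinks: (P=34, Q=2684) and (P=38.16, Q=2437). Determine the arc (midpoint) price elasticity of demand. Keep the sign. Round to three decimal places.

ΔQ = 2437 − 2684 = -247; ΔP = 38.16 − 34 = 4.16.
Midpoints: P̄ = 36.08, Q̄ = 2560.5.
ε = (ΔQ/ΔP)(P̄/Q̄) = (-247/4.16)(36.08/2560.5).

-0.837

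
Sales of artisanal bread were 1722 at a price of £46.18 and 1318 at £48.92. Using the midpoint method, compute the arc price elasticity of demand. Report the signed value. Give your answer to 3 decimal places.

-4.613

ΔQ = 1318 − 1722 = -404; ΔP = 48.92 − 46.18 = 2.74.
Midpoints: P̄ = 47.55, Q̄ = 1520.0.
ε = (ΔQ/ΔP)(P̄/Q̄) = (-404/2.74)(47.55/1520.0).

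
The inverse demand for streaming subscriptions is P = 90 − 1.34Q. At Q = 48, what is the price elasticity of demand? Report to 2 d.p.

-0.40

At Q = 48, P = 90 − 1.34(48) = 25.68.
dP/dQ = −1.34, so dQ/dP = 1/(−1.34) = -0.746.
ε = (dQ/dP)(P/Q) = (-0.746)(25.68/48).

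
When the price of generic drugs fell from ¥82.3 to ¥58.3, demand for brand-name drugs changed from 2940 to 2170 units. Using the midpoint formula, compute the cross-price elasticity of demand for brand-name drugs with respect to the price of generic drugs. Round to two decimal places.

ΔQ_x = 2170 − 2940 = -770; ΔP_y = 58.3 − 82.3 = -24.
Midpoints: P̄_y = 70.30, Q̄_x = 2555.0.
ε_xy = (ΔQ_x/ΔP_y)(P̄_y/Q̄_x) = (-770/-24)(70.30/2555.0).
ε_xy > 0, so the goods are substitutes.

0.88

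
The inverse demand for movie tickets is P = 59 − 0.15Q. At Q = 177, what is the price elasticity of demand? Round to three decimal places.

-1.222

At Q = 177, P = 59 − 0.15(177) = 32.45.
dP/dQ = −0.15, so dQ/dP = 1/(−0.15) = -6.667.
ε = (dQ/dP)(P/Q) = (-6.667)(32.45/177).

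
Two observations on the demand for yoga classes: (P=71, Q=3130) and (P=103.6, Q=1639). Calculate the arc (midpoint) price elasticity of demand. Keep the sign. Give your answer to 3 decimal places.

ΔQ = 1639 − 3130 = -1491; ΔP = 103.6 − 71 = 32.6.
Midpoints: P̄ = 87.30, Q̄ = 2384.5.
ε = (ΔQ/ΔP)(P̄/Q̄) = (-1491/32.6)(87.30/2384.5).

-1.674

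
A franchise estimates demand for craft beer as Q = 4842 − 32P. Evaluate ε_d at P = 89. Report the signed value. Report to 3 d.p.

At P = 89, Q = 1994.
dQ/dP = −32.
ε = (dQ/dP)(P/Q) = (-32)(89/1994).

-1.428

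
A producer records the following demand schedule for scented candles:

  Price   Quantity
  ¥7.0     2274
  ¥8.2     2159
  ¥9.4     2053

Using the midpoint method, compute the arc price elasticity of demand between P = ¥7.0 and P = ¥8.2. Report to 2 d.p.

-0.33

At P = 7.0, Q = 2274; at P = 8.2, Q = 2159.
ΔQ = -115, ΔP = 1.2. Midpoints: P̄ = 7.60, Q̄ = 2216.5.
ε = (ΔQ/ΔP)(P̄/Q̄) = (-115/1.2)(7.60/2216.5).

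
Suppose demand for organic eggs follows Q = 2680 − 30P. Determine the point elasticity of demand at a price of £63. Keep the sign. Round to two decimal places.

-2.39

At P = 63, Q = 790.
dQ/dP = −30.
ε = (dQ/dP)(P/Q) = (-30)(63/790).
|ε| > 1, so demand is elastic at this price.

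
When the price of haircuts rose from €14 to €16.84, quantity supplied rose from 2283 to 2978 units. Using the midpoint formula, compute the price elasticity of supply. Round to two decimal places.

1.43

ΔQ = 2978 − 2283 = 695; ΔP = 16.84 − 14 = 2.84.
Midpoints: P̄ = 15.42, Q̄ = 2630.5.
ε_s = (ΔQ/ΔP)(P̄/Q̄) = (695/2.84)(15.42/2630.5).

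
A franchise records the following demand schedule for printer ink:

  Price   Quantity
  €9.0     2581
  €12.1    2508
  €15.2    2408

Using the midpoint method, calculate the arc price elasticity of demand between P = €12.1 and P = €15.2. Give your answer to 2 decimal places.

At P = 12.1, Q = 2508; at P = 15.2, Q = 2408.
ΔQ = -100, ΔP = 3.1. Midpoints: P̄ = 13.65, Q̄ = 2458.0.
ε = (ΔQ/ΔP)(P̄/Q̄) = (-100/3.1)(13.65/2458.0).

-0.18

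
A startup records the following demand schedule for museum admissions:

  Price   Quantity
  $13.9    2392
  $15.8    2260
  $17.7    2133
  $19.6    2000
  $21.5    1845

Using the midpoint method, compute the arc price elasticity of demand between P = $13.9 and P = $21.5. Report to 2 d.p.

At P = 13.9, Q = 2392; at P = 21.5, Q = 1845.
ΔQ = -547, ΔP = 7.6. Midpoints: P̄ = 17.70, Q̄ = 2118.5.
ε = (ΔQ/ΔP)(P̄/Q̄) = (-547/7.6)(17.70/2118.5).

-0.60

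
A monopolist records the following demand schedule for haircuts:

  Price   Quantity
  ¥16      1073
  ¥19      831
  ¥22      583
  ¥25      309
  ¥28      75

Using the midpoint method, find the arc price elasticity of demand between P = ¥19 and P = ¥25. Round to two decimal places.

-3.36

At P = 19, Q = 831; at P = 25, Q = 309.
ΔQ = -522, ΔP = 6. Midpoints: P̄ = 22.00, Q̄ = 570.0.
ε = (ΔQ/ΔP)(P̄/Q̄) = (-522/6)(22.00/570.0).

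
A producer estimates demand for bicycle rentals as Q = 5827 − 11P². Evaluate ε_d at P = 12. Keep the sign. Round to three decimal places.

At P = 12, Q = 4243.
dQ/dP = −22P = -264.
ε = (dQ/dP)(P/Q) = (-264)(12/4243).
|ε| < 1, so demand is inelastic at this price.

-0.747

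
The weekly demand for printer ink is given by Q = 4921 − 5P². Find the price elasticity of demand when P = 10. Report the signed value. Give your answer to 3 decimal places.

-0.226

At P = 10, Q = 4421.
dQ/dP = −10P = -100.
ε = (dQ/dP)(P/Q) = (-100)(10/4421).
|ε| < 1, so demand is inelastic at this price.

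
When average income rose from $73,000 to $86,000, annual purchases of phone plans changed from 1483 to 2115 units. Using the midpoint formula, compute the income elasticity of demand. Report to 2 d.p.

2.15

ΔQ = 632, ΔI = 13000. Midpoints: Ī = 79,500, Q̄ = 1799.0.
ε_I = (ΔQ/ΔI)(Ī/Q̄) = (632/13000)(79500/1799.0).
ε_I > 0, so the good is normal.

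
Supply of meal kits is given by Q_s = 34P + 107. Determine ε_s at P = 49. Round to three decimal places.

0.940

At P = 49, Q_s = 1773.
dQ_s/dP = 34.
ε_s = (dQ_s/dP)(P/Q_s) = (34)(49/1773).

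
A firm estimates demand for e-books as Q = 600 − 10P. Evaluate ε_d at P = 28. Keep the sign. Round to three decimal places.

-0.875

At P = 28, Q = 320.
dQ/dP = −10.
ε = (dQ/dP)(P/Q) = (-10)(28/320).
|ε| < 1, so demand is inelastic at this price.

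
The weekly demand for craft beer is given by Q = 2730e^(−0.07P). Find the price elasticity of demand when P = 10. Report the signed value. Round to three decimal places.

At P = 10, Q = 1355.678.
dQ/dP = −0.07·2730e^(−0.07P) = −0.07Q = -94.897.
ε = (dQ/dP)(P/Q) = (-94.897)(10/1355.678).
|ε| < 1, so demand is inelastic at this price.

-0.700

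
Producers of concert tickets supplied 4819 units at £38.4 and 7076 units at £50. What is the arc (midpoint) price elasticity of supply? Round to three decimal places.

1.446

ΔQ = 7076 − 4819 = 2257; ΔP = 50 − 38.4 = 11.6.
Midpoints: P̄ = 44.20, Q̄ = 5947.5.
ε_s = (ΔQ/ΔP)(P̄/Q̄) = (2257/11.6)(44.20/5947.5).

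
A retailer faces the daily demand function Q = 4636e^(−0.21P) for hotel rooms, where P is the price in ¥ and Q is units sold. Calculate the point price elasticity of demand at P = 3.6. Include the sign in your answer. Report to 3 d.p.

At P = 3.6, Q = 2176.791.
dQ/dP = −0.21·4636e^(−0.21P) = −0.21Q = -457.126.
ε = (dQ/dP)(P/Q) = (-457.126)(3.6/2176.791).

-0.756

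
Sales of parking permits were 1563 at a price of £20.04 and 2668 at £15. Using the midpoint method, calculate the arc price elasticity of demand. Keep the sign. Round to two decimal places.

-1.82

ΔQ = 2668 − 1563 = 1105; ΔP = 15 − 20.04 = -5.04.
Midpoints: P̄ = 17.52, Q̄ = 2115.5.
ε = (ΔQ/ΔP)(P̄/Q̄) = (1105/-5.04)(17.52/2115.5).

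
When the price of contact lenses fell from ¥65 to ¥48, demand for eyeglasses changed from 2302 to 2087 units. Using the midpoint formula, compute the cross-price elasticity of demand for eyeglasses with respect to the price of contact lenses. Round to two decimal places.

0.33

ΔQ_x = 2087 − 2302 = -215; ΔP_y = 48 − 65 = -17.
Midpoints: P̄_y = 56.50, Q̄_x = 2194.5.
ε_xy = (ΔQ_x/ΔP_y)(P̄_y/Q̄_x) = (-215/-17)(56.50/2194.5).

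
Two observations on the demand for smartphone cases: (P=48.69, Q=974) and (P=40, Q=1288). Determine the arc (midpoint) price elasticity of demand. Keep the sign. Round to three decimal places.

ΔQ = 1288 − 974 = 314; ΔP = 40 − 48.69 = -8.69.
Midpoints: P̄ = 44.34, Q̄ = 1131.0.
ε = (ΔQ/ΔP)(P̄/Q̄) = (314/-8.69)(44.34/1131.0).

-1.417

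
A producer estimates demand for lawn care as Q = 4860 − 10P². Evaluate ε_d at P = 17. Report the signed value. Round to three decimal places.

At P = 17, Q = 1970.
dQ/dP = −20P = -340.
ε = (dQ/dP)(P/Q) = (-340)(17/1970).
|ε| > 1, so demand is elastic at this price.

-2.934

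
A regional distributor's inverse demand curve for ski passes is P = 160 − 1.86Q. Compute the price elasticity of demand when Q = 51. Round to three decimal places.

-0.687

At Q = 51, P = 160 − 1.86(51) = 65.14.
dP/dQ = −1.86, so dQ/dP = 1/(−1.86) = -0.538.
ε = (dQ/dP)(P/Q) = (-0.538)(65.14/51).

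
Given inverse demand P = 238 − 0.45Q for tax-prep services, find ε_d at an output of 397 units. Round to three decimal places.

At Q = 397, P = 238 − 0.45(397) = 59.35.
dP/dQ = −0.45, so dQ/dP = 1/(−0.45) = -2.222.
ε = (dQ/dP)(P/Q) = (-2.222)(59.35/397).

-0.332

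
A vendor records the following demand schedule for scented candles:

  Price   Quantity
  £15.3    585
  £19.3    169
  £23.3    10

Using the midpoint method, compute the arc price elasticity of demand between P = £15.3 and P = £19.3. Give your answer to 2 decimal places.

-4.77

At P = 15.3, Q = 585; at P = 19.3, Q = 169.
ΔQ = -416, ΔP = 4.0. Midpoints: P̄ = 17.30, Q̄ = 377.0.
ε = (ΔQ/ΔP)(P̄/Q̄) = (-416/4.0)(17.30/377.0).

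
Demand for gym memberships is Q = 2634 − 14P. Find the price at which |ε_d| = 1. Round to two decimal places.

94.07

For linear demand Q = a − bP, ε = −bP/(a − bP). |ε| = 1 when bP = a − bP, i.e. P = a/(2b).
P = 2634/(2·14) = 2634/28 = 94.0714.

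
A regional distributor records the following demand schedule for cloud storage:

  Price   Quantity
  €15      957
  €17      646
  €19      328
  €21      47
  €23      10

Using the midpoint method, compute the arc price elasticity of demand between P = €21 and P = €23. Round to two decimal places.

At P = 21, Q = 47; at P = 23, Q = 10.
ΔQ = -37, ΔP = 2. Midpoints: P̄ = 22.00, Q̄ = 28.5.
ε = (ΔQ/ΔP)(P̄/Q̄) = (-37/2)(22.00/28.5).

-14.28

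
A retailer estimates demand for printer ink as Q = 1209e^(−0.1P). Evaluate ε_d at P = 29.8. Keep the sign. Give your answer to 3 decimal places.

-2.980

At P = 29.8, Q = 61.409.
dQ/dP = −0.1·1209e^(−0.1P) = −0.1Q = -6.141.
ε = (dQ/dP)(P/Q) = (-6.141)(29.8/61.409).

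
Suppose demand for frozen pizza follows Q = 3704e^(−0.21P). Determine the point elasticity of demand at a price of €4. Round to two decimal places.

At P = 4, Q = 1599.056.
dQ/dP = −0.21·3704e^(−0.21P) = −0.21Q = -335.802.
ε = (dQ/dP)(P/Q) = (-335.802)(4/1599.056).

-0.84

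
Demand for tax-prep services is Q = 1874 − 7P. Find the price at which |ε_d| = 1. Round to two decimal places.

133.86

For linear demand Q = a − bP, ε = −bP/(a − bP). |ε| = 1 when bP = a − bP, i.e. P = a/(2b).
P = 1874/(2·7) = 1874/14 = 133.8571.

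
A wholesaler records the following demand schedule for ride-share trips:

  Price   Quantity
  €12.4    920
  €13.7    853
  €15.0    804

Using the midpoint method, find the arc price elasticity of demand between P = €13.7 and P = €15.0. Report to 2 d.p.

At P = 13.7, Q = 853; at P = 15.0, Q = 804.
ΔQ = -49, ΔP = 1.3. Midpoints: P̄ = 14.35, Q̄ = 828.5.
ε = (ΔQ/ΔP)(P̄/Q̄) = (-49/1.3)(14.35/828.5).

-0.65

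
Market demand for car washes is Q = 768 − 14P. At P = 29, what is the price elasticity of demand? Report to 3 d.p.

-1.122

At P = 29, Q = 362.
dQ/dP = −14.
ε = (dQ/dP)(P/Q) = (-14)(29/362).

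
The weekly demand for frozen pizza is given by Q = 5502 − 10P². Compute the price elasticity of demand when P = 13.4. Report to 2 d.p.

At P = 13.4, Q = 3706.400.
dQ/dP = −20P = -268.
ε = (dQ/dP)(P/Q) = (-268)(13.4/3706.400).

-0.97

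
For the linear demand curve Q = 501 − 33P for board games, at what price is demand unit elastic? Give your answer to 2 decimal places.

For linear demand Q = a − bP, ε = −bP/(a − bP). |ε| = 1 when bP = a − bP, i.e. P = a/(2b).
P = 501/(2·33) = 501/66 = 7.5909.

7.59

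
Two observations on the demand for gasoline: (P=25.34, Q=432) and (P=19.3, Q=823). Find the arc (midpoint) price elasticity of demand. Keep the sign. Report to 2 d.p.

ΔQ = 823 − 432 = 391; ΔP = 19.3 − 25.34 = -6.04.
Midpoints: P̄ = 22.32, Q̄ = 627.5.
ε = (ΔQ/ΔP)(P̄/Q̄) = (391/-6.04)(22.32/627.5).

-2.30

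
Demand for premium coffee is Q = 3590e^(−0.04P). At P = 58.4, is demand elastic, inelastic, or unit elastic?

elastic

Q = 347.202, dQ/dP = -13.888.
ε = (dQ/dP)(P/Q) ≈ -2.336.
|ε| = 2.34 > 1.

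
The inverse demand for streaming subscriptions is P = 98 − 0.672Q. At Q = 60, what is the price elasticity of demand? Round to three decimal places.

At Q = 60, P = 98 − 0.672(60) = 57.68.
dP/dQ = −0.672, so dQ/dP = 1/(−0.672) = -1.488.
ε = (dQ/dP)(P/Q) = (-1.488)(57.68/60).

-1.431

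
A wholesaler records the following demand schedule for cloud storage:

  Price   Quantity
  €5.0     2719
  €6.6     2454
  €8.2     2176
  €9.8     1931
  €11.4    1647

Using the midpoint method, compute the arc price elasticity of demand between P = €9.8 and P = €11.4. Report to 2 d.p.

At P = 9.8, Q = 1931; at P = 11.4, Q = 1647.
ΔQ = -284, ΔP = 1.6. Midpoints: P̄ = 10.60, Q̄ = 1789.0.
ε = (ΔQ/ΔP)(P̄/Q̄) = (-284/1.6)(10.60/1789.0).

-1.05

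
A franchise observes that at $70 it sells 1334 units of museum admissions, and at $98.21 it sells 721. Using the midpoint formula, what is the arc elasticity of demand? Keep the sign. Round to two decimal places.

-1.78

ΔQ = 721 − 1334 = -613; ΔP = 98.21 − 70 = 28.21.
Midpoints: P̄ = 84.10, Q̄ = 1027.5.
ε = (ΔQ/ΔP)(P̄/Q̄) = (-613/28.21)(84.10/1027.5).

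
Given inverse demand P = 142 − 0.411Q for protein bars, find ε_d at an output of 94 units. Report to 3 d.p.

At Q = 94, P = 142 − 0.411(94) = 103.37.
dP/dQ = −0.411, so dQ/dP = 1/(−0.411) = -2.433.
ε = (dQ/dP)(P/Q) = (-2.433)(103.37/94).

-2.676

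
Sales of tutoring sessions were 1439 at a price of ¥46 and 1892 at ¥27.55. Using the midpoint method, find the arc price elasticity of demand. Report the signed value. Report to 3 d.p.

ΔQ = 1892 − 1439 = 453; ΔP = 27.55 − 46 = -18.45.
Midpoints: P̄ = 36.77, Q̄ = 1665.5.
ε = (ΔQ/ΔP)(P̄/Q̄) = (453/-18.45)(36.77/1665.5).

-0.542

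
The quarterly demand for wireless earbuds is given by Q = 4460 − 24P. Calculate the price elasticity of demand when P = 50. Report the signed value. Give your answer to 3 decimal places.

-0.368

At P = 50, Q = 3260.
dQ/dP = −24.
ε = (dQ/dP)(P/Q) = (-24)(50/3260).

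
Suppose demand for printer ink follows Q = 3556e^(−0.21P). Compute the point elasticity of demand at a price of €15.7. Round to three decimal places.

-3.297

At P = 15.7, Q = 131.551.
dQ/dP = −0.21·3556e^(−0.21P) = −0.21Q = -27.626.
ε = (dQ/dP)(P/Q) = (-27.626)(15.7/131.551).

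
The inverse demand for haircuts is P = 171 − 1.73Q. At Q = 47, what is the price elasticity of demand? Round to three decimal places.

At Q = 47, P = 171 − 1.73(47) = 89.69.
dP/dQ = −1.73, so dQ/dP = 1/(−1.73) = -0.578.
ε = (dQ/dP)(P/Q) = (-0.578)(89.69/47).

-1.103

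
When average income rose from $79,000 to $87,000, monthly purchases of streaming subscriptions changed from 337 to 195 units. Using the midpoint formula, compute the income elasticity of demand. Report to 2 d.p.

-5.54

ΔQ = -142, ΔI = 8000. Midpoints: Ī = 83,000, Q̄ = 266.0.
ε_I = (ΔQ/ΔI)(Ī/Q̄) = (-142/8000)(83000/266.0).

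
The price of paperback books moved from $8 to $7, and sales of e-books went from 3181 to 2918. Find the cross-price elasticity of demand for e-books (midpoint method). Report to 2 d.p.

ΔQ_x = 2918 − 3181 = -263; ΔP_y = 7 − 8 = -1.
Midpoints: P̄_y = 7.50, Q̄_x = 3049.5.
ε_xy = (ΔQ_x/ΔP_y)(P̄_y/Q̄_x) = (-263/-1)(7.50/3049.5).

0.65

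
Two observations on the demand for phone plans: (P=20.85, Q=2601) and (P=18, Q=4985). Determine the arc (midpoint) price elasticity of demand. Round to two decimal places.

ΔQ = 4985 − 2601 = 2384; ΔP = 18 − 20.85 = -2.85.
Midpoints: P̄ = 19.43, Q̄ = 3793.0.
ε = (ΔQ/ΔP)(P̄/Q̄) = (2384/-2.85)(19.43/3793.0).

-4.28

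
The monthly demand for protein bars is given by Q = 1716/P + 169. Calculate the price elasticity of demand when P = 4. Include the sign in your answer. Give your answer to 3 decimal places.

At P = 4, Q = 598.
dQ/dP = −1716/P² = -107.250.
ε = (dQ/dP)(P/Q) = (-107.250)(4/598).
|ε| < 1, so demand is inelastic at this price.

-0.717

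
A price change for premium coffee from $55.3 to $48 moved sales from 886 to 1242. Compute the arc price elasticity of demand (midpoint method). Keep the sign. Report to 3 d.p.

-2.367

ΔQ = 1242 − 886 = 356; ΔP = 48 − 55.3 = -7.3.
Midpoints: P̄ = 51.65, Q̄ = 1064.0.
ε = (ΔQ/ΔP)(P̄/Q̄) = (356/-7.3)(51.65/1064.0).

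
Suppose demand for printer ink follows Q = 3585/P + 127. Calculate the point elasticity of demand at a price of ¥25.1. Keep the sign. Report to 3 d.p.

-0.529

At P = 25.1, Q = 269.829.
dQ/dP = −3585/P² = -5.690.
ε = (dQ/dP)(P/Q) = (-5.690)(25.1/269.829).
|ε| < 1, so demand is inelastic at this price.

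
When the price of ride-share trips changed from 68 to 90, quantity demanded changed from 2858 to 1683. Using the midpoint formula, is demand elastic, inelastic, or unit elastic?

elastic

Arc ε ≈ -1.858.
|ε| = 1.86 > 1.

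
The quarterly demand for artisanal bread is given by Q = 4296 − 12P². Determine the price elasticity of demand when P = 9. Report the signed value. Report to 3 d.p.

At P = 9, Q = 3324.
dQ/dP = −24P = -216.
ε = (dQ/dP)(P/Q) = (-216)(9/3324).

-0.585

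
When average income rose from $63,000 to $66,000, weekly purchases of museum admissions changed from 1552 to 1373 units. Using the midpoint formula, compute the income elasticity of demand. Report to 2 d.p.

ΔQ = -179, ΔI = 3000. Midpoints: Ī = 64,500, Q̄ = 1462.5.
ε_I = (ΔQ/ΔI)(Ī/Q̄) = (-179/3000)(64500/1462.5).

-2.63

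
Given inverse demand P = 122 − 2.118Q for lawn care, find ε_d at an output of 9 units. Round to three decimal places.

-5.400

At Q = 9, P = 122 − 2.118(9) = 102.94.
dP/dQ = −2.118, so dQ/dP = 1/(−2.118) = -0.472.
ε = (dQ/dP)(P/Q) = (-0.472)(102.94/9).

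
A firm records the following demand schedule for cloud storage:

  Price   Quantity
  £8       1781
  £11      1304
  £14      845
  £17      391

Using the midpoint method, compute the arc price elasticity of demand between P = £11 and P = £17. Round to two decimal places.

At P = 11, Q = 1304; at P = 17, Q = 391.
ΔQ = -913, ΔP = 6. Midpoints: P̄ = 14.00, Q̄ = 847.5.
ε = (ΔQ/ΔP)(P̄/Q̄) = (-913/6)(14.00/847.5).

-2.51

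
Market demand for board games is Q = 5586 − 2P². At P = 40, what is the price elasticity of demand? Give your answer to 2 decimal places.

-2.68

At P = 40, Q = 2386.
dQ/dP = −4P = -160.
ε = (dQ/dP)(P/Q) = (-160)(40/2386).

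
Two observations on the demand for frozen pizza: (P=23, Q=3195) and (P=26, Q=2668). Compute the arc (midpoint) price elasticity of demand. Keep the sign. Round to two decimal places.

-1.47

ΔQ = 2668 − 3195 = -527; ΔP = 26 − 23 = 3.
Midpoints: P̄ = 24.50, Q̄ = 2931.5.
ε = (ΔQ/ΔP)(P̄/Q̄) = (-527/3)(24.50/2931.5).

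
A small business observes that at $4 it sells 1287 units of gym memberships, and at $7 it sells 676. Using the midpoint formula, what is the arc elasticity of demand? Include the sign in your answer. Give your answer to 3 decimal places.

ΔQ = 676 − 1287 = -611; ΔP = 7 − 4 = 3.
Midpoints: P̄ = 5.50, Q̄ = 981.5.
ε = (ΔQ/ΔP)(P̄/Q̄) = (-611/3)(5.50/981.5).

-1.141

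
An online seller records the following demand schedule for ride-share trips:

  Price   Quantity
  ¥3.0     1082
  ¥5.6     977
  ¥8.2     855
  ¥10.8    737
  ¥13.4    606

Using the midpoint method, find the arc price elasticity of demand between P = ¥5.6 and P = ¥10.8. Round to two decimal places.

At P = 5.6, Q = 977; at P = 10.8, Q = 737.
ΔQ = -240, ΔP = 5.2. Midpoints: P̄ = 8.20, Q̄ = 857.0.
ε = (ΔQ/ΔP)(P̄/Q̄) = (-240/5.2)(8.20/857.0).

-0.44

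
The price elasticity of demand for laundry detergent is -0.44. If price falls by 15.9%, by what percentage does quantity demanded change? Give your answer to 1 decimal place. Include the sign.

7.0%

%ΔQ ≈ ε × %ΔP = (-0.44)(-15.9%) = 7.00%.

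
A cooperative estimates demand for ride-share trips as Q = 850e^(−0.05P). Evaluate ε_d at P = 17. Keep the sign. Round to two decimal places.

At P = 17, Q = 363.303.
dQ/dP = −0.05·850e^(−0.05P) = −0.05Q = -18.165.
ε = (dQ/dP)(P/Q) = (-18.165)(17/363.303).
|ε| < 1, so demand is inelastic at this price.

-0.85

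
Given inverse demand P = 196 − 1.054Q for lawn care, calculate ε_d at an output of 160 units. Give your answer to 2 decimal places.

-0.16

At Q = 160, P = 196 − 1.054(160) = 27.36.
dP/dQ = −1.054, so dQ/dP = 1/(−1.054) = -0.949.
ε = (dQ/dP)(P/Q) = (-0.949)(27.36/160).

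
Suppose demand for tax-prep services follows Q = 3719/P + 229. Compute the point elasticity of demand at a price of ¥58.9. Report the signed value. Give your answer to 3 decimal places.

-0.216

At P = 58.9, Q = 292.141.
dQ/dP = −3719/P² = -1.072.
ε = (dQ/dP)(P/Q) = (-1.072)(58.9/292.141).
|ε| < 1, so demand is inelastic at this price.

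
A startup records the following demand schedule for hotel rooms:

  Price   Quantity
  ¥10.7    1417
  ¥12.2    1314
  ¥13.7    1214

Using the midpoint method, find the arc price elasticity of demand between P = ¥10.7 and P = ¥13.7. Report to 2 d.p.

-0.63

At P = 10.7, Q = 1417; at P = 13.7, Q = 1214.
ΔQ = -203, ΔP = 3.0. Midpoints: P̄ = 12.20, Q̄ = 1315.5.
ε = (ΔQ/ΔP)(P̄/Q̄) = (-203/3.0)(12.20/1315.5).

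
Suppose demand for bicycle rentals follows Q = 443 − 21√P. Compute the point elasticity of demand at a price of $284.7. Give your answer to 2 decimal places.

At P = 284.7, Q = 88.666.
dQ/dP = −21/(2√P) = -0.622.
ε = (dQ/dP)(P/Q) = (-0.622)(284.7/88.666).

-2.00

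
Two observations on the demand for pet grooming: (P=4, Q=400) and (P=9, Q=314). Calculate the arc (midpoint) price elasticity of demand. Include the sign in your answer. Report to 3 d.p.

-0.313

ΔQ = 314 − 400 = -86; ΔP = 9 − 4 = 5.
Midpoints: P̄ = 6.50, Q̄ = 357.0.
ε = (ΔQ/ΔP)(P̄/Q̄) = (-86/5)(6.50/357.0).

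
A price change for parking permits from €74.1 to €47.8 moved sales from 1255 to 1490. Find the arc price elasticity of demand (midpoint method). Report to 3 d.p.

-0.397

ΔQ = 1490 − 1255 = 235; ΔP = 47.8 − 74.1 = -26.3.
Midpoints: P̄ = 60.95, Q̄ = 1372.5.
ε = (ΔQ/ΔP)(P̄/Q̄) = (235/-26.3)(60.95/1372.5).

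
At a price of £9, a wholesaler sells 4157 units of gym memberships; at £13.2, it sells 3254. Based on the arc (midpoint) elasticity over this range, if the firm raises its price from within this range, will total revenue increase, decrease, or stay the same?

increase

Arc ε = (-903/4.2)(11.10/3705.5) ≈ -0.644.
|ε| = 0.64 < 1, so demand is inelastic. A price rise therefore raises total revenue.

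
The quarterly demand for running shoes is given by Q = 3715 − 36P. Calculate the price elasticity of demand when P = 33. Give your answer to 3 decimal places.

At P = 33, Q = 2527.
dQ/dP = −36.
ε = (dQ/dP)(P/Q) = (-36)(33/2527).

-0.470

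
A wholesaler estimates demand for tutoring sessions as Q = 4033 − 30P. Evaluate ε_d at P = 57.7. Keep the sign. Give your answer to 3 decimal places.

-0.752

At P = 57.7, Q = 2302.
dQ/dP = −30.
ε = (dQ/dP)(P/Q) = (-30)(57.7/2302).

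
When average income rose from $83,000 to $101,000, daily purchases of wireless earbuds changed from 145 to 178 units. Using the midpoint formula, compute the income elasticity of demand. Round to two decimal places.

1.04

ΔQ = 33, ΔI = 18000. Midpoints: Ī = 92,000, Q̄ = 161.5.
ε_I = (ΔQ/ΔI)(Ī/Q̄) = (33/18000)(92000/161.5).
ε_I > 0, so the good is normal.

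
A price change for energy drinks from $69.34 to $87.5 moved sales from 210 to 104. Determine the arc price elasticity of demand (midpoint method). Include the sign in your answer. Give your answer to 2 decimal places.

ΔQ = 104 − 210 = -106; ΔP = 87.5 − 69.34 = 18.16.
Midpoints: P̄ = 78.42, Q̄ = 157.0.
ε = (ΔQ/ΔP)(P̄/Q̄) = (-106/18.16)(78.42/157.0).

-2.92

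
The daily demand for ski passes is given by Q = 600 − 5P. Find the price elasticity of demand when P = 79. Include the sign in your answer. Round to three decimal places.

-1.927

At P = 79, Q = 205.
dQ/dP = −5.
ε = (dQ/dP)(P/Q) = (-5)(79/205).
|ε| > 1, so demand is elastic at this price.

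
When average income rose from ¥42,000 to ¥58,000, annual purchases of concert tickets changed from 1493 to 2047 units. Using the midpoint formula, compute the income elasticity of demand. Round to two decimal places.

0.98

ΔQ = 554, ΔI = 16000. Midpoints: Ī = 50,000, Q̄ = 1770.0.
ε_I = (ΔQ/ΔI)(Ī/Q̄) = (554/16000)(50000/1770.0).
ε_I > 0, so the good is normal.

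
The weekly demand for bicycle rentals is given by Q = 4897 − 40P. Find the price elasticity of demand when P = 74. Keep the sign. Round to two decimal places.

-1.53

At P = 74, Q = 1937.
dQ/dP = −40.
ε = (dQ/dP)(P/Q) = (-40)(74/1937).
|ε| > 1, so demand is elastic at this price.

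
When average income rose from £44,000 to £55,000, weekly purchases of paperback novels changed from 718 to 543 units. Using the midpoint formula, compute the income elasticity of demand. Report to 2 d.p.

-1.25

ΔQ = -175, ΔI = 11000. Midpoints: Ī = 49,500, Q̄ = 630.5.
ε_I = (ΔQ/ΔI)(Ī/Q̄) = (-175/11000)(49500/630.5).
ε_I < 0, so the good is inferior.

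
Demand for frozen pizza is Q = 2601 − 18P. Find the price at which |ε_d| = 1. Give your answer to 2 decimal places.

72.25

For linear demand Q = a − bP, ε = −bP/(a − bP). |ε| = 1 when bP = a − bP, i.e. P = a/(2b).
P = 2601/(2·18) = 2601/36 = 72.2500.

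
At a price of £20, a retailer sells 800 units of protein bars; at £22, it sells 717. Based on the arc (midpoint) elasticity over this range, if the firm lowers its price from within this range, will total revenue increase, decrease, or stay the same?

Arc ε = (-83/2)(21.00/758.5) ≈ -1.149.
|ε| = 1.15 > 1, so demand is elastic. A price cut therefore raises total revenue.

increase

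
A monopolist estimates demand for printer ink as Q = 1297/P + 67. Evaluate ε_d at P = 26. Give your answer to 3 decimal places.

-0.427

At P = 26, Q = 116.885.
dQ/dP = −1297/P² = -1.919.
ε = (dQ/dP)(P/Q) = (-1.919)(26/116.885).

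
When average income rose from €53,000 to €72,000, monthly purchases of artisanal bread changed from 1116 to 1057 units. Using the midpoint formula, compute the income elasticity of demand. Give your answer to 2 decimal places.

-0.18

ΔQ = -59, ΔI = 19000. Midpoints: Ī = 62,500, Q̄ = 1086.5.
ε_I = (ΔQ/ΔI)(Ī/Q̄) = (-59/19000)(62500/1086.5).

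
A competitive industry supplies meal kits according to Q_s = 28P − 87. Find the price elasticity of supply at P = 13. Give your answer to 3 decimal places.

At P = 13, Q_s = 277.
dQ_s/dP = 28.
ε_s = (dQ_s/dP)(P/Q_s) = (28)(13/277).

1.314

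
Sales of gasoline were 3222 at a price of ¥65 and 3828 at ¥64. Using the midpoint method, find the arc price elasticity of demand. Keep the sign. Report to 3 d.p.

-11.089

ΔQ = 3828 − 3222 = 606; ΔP = 64 − 65 = -1.
Midpoints: P̄ = 64.50, Q̄ = 3525.0.
ε = (ΔQ/ΔP)(P̄/Q̄) = (606/-1)(64.50/3525.0).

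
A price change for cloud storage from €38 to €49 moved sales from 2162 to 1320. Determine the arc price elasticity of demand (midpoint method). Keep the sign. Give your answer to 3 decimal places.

-1.913

ΔQ = 1320 − 2162 = -842; ΔP = 49 − 38 = 11.
Midpoints: P̄ = 43.50, Q̄ = 1741.0.
ε = (ΔQ/ΔP)(P̄/Q̄) = (-842/11)(43.50/1741.0).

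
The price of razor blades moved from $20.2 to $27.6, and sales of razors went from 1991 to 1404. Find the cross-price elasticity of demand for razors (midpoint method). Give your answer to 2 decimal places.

ΔQ_x = 1404 − 1991 = -587; ΔP_y = 27.6 − 20.2 = 7.4.
Midpoints: P̄_y = 23.90, Q̄_x = 1697.5.
ε_xy = (ΔQ_x/ΔP_y)(P̄_y/Q̄_x) = (-587/7.4)(23.90/1697.5).

-1.12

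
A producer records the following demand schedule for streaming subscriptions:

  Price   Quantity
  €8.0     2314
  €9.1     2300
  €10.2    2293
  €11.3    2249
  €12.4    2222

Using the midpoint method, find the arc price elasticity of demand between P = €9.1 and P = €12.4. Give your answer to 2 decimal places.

-0.11

At P = 9.1, Q = 2300; at P = 12.4, Q = 2222.
ΔQ = -78, ΔP = 3.3. Midpoints: P̄ = 10.75, Q̄ = 2261.0.
ε = (ΔQ/ΔP)(P̄/Q̄) = (-78/3.3)(10.75/2261.0).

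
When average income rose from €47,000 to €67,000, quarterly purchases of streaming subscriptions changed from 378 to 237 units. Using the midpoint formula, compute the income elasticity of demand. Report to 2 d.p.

ΔQ = -141, ΔI = 20000. Midpoints: Ī = 57,000, Q̄ = 307.5.
ε_I = (ΔQ/ΔI)(Ī/Q̄) = (-141/20000)(57000/307.5).
ε_I < 0, so the good is inferior.

-1.31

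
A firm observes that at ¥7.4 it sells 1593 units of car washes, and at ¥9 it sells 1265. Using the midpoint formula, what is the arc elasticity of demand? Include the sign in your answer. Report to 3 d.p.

ΔQ = 1265 − 1593 = -328; ΔP = 9 − 7.4 = 1.6.
Midpoints: P̄ = 8.20, Q̄ = 1429.0.
ε = (ΔQ/ΔP)(P̄/Q̄) = (-328/1.6)(8.20/1429.0).

-1.176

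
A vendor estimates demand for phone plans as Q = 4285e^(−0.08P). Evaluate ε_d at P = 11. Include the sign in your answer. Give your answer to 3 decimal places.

-0.880

At P = 11, Q = 1777.345.
dQ/dP = −0.08·4285e^(−0.08P) = −0.08Q = -142.188.
ε = (dQ/dP)(P/Q) = (-142.188)(11/1777.345).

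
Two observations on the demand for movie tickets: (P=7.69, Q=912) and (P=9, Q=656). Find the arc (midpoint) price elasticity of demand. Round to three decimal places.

-2.080

ΔQ = 656 − 912 = -256; ΔP = 9 − 7.69 = 1.31.
Midpoints: P̄ = 8.35, Q̄ = 784.0.
ε = (ΔQ/ΔP)(P̄/Q̄) = (-256/1.31)(8.35/784.0).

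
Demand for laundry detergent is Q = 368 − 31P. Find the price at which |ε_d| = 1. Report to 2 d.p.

For linear demand Q = a − bP, ε = −bP/(a − bP). |ε| = 1 when bP = a − bP, i.e. P = a/(2b).
P = 368/(2·31) = 368/62 = 5.9355.

5.94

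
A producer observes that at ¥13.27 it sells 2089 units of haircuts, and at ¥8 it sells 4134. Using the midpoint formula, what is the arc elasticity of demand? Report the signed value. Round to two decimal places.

-1.33

ΔQ = 4134 − 2089 = 2045; ΔP = 8 − 13.27 = -5.27.
Midpoints: P̄ = 10.63, Q̄ = 3111.5.
ε = (ΔQ/ΔP)(P̄/Q̄) = (2045/-5.27)(10.63/3111.5).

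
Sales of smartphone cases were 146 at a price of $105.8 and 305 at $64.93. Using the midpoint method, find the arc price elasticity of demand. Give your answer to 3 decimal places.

-1.473

ΔQ = 305 − 146 = 159; ΔP = 64.93 − 105.8 = -40.87.
Midpoints: P̄ = 85.37, Q̄ = 225.5.
ε = (ΔQ/ΔP)(P̄/Q̄) = (159/-40.87)(85.37/225.5).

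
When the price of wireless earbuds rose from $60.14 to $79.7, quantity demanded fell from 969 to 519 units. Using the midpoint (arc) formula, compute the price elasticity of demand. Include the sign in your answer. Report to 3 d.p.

-2.162

ΔQ = 519 − 969 = -450; ΔP = 79.7 − 60.14 = 19.56.
Midpoints: P̄ = 69.92, Q̄ = 744.0.
ε = (ΔQ/ΔP)(P̄/Q̄) = (-450/19.56)(69.92/744.0).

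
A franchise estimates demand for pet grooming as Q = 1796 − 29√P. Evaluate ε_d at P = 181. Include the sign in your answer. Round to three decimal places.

At P = 181, Q = 1405.845.
dQ/dP = −29/(2√P) = -1.078.
ε = (dQ/dP)(P/Q) = (-1.078)(181/1405.845).

-0.139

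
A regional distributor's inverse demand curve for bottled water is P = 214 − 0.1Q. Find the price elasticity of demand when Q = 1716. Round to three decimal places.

At Q = 1716, P = 214 − 0.1(1716) = 42.40.
dP/dQ = −0.1, so dQ/dP = 1/(−0.1) = -10.000.
ε = (dQ/dP)(P/Q) = (-10.000)(42.40/1716).

-0.247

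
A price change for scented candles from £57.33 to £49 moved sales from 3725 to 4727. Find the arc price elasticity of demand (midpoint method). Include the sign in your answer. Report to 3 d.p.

ΔQ = 4727 − 3725 = 1002; ΔP = 49 − 57.33 = -8.33.
Midpoints: P̄ = 53.16, Q̄ = 4226.0.
ε = (ΔQ/ΔP)(P̄/Q̄) = (1002/-8.33)(53.16/4226.0).

-1.513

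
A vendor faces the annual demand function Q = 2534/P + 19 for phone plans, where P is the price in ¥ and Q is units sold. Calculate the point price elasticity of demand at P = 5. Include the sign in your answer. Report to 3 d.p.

-0.964

At P = 5, Q = 525.800.
dQ/dP = −2534/P² = -101.360.
ε = (dQ/dP)(P/Q) = (-101.360)(5/525.800).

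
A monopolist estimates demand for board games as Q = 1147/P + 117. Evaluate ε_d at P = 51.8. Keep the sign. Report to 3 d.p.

At P = 51.8, Q = 139.143.
dQ/dP = −1147/P² = -0.427.
ε = (dQ/dP)(P/Q) = (-0.427)(51.8/139.143).
|ε| < 1, so demand is inelastic at this price.

-0.159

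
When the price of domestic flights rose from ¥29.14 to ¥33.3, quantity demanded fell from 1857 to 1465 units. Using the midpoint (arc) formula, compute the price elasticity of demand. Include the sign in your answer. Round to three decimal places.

ΔQ = 1465 − 1857 = -392; ΔP = 33.3 − 29.14 = 4.16.
Midpoints: P̄ = 31.22, Q̄ = 1661.0.
ε = (ΔQ/ΔP)(P̄/Q̄) = (-392/4.16)(31.22/1661.0).

-1.771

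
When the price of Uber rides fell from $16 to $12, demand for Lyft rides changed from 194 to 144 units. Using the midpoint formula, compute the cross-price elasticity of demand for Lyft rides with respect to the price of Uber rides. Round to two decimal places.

1.04

ΔQ_x = 144 − 194 = -50; ΔP_y = 12 − 16 = -4.
Midpoints: P̄_y = 14.00, Q̄_x = 169.0.
ε_xy = (ΔQ_x/ΔP_y)(P̄_y/Q̄_x) = (-50/-4)(14.00/169.0).
ε_xy > 0, so the goods are substitutes.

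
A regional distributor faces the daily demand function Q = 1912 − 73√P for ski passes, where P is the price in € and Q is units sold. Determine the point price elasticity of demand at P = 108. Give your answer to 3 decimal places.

-0.329

At P = 108, Q = 1153.362.
dQ/dP = −73/(2√P) = -3.512.
ε = (dQ/dP)(P/Q) = (-3.512)(108/1153.362).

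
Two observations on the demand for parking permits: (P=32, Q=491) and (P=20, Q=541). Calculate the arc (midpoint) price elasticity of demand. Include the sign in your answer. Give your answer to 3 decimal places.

ΔQ = 541 − 491 = 50; ΔP = 20 − 32 = -12.
Midpoints: P̄ = 26.00, Q̄ = 516.0.
ε = (ΔQ/ΔP)(P̄/Q̄) = (50/-12)(26.00/516.0).

-0.210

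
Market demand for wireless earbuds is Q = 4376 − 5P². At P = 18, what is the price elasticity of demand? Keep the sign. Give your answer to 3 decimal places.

-1.176

At P = 18, Q = 2756.
dQ/dP = −10P = -180.
ε = (dQ/dP)(P/Q) = (-180)(18/2756).
|ε| > 1, so demand is elastic at this price.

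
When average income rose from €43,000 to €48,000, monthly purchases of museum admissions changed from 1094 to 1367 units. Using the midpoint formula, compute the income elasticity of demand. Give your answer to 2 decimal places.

ΔQ = 273, ΔI = 5000. Midpoints: Ī = 45,500, Q̄ = 1230.5.
ε_I = (ΔQ/ΔI)(Ī/Q̄) = (273/5000)(45500/1230.5).
ε_I > 0, so the good is normal.

2.02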